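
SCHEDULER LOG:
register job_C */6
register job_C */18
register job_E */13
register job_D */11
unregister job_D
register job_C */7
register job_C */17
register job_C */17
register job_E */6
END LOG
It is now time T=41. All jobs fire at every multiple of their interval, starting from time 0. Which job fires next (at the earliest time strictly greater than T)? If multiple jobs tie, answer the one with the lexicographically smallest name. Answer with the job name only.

Answer: job_E

Derivation:
Op 1: register job_C */6 -> active={job_C:*/6}
Op 2: register job_C */18 -> active={job_C:*/18}
Op 3: register job_E */13 -> active={job_C:*/18, job_E:*/13}
Op 4: register job_D */11 -> active={job_C:*/18, job_D:*/11, job_E:*/13}
Op 5: unregister job_D -> active={job_C:*/18, job_E:*/13}
Op 6: register job_C */7 -> active={job_C:*/7, job_E:*/13}
Op 7: register job_C */17 -> active={job_C:*/17, job_E:*/13}
Op 8: register job_C */17 -> active={job_C:*/17, job_E:*/13}
Op 9: register job_E */6 -> active={job_C:*/17, job_E:*/6}
  job_C: interval 17, next fire after T=41 is 51
  job_E: interval 6, next fire after T=41 is 42
Earliest = 42, winner (lex tiebreak) = job_E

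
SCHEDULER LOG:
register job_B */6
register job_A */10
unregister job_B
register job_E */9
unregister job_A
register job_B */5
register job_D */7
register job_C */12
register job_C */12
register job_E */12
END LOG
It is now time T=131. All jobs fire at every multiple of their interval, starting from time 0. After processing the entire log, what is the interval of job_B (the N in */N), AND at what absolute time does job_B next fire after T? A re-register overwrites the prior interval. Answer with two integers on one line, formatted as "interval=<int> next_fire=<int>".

Answer: interval=5 next_fire=135

Derivation:
Op 1: register job_B */6 -> active={job_B:*/6}
Op 2: register job_A */10 -> active={job_A:*/10, job_B:*/6}
Op 3: unregister job_B -> active={job_A:*/10}
Op 4: register job_E */9 -> active={job_A:*/10, job_E:*/9}
Op 5: unregister job_A -> active={job_E:*/9}
Op 6: register job_B */5 -> active={job_B:*/5, job_E:*/9}
Op 7: register job_D */7 -> active={job_B:*/5, job_D:*/7, job_E:*/9}
Op 8: register job_C */12 -> active={job_B:*/5, job_C:*/12, job_D:*/7, job_E:*/9}
Op 9: register job_C */12 -> active={job_B:*/5, job_C:*/12, job_D:*/7, job_E:*/9}
Op 10: register job_E */12 -> active={job_B:*/5, job_C:*/12, job_D:*/7, job_E:*/12}
Final interval of job_B = 5
Next fire of job_B after T=131: (131//5+1)*5 = 135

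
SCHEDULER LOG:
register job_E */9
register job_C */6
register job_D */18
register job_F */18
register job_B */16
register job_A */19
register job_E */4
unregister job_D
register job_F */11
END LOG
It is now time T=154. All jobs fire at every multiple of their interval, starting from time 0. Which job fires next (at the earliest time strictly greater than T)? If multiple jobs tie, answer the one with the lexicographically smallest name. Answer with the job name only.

Op 1: register job_E */9 -> active={job_E:*/9}
Op 2: register job_C */6 -> active={job_C:*/6, job_E:*/9}
Op 3: register job_D */18 -> active={job_C:*/6, job_D:*/18, job_E:*/9}
Op 4: register job_F */18 -> active={job_C:*/6, job_D:*/18, job_E:*/9, job_F:*/18}
Op 5: register job_B */16 -> active={job_B:*/16, job_C:*/6, job_D:*/18, job_E:*/9, job_F:*/18}
Op 6: register job_A */19 -> active={job_A:*/19, job_B:*/16, job_C:*/6, job_D:*/18, job_E:*/9, job_F:*/18}
Op 7: register job_E */4 -> active={job_A:*/19, job_B:*/16, job_C:*/6, job_D:*/18, job_E:*/4, job_F:*/18}
Op 8: unregister job_D -> active={job_A:*/19, job_B:*/16, job_C:*/6, job_E:*/4, job_F:*/18}
Op 9: register job_F */11 -> active={job_A:*/19, job_B:*/16, job_C:*/6, job_E:*/4, job_F:*/11}
  job_A: interval 19, next fire after T=154 is 171
  job_B: interval 16, next fire after T=154 is 160
  job_C: interval 6, next fire after T=154 is 156
  job_E: interval 4, next fire after T=154 is 156
  job_F: interval 11, next fire after T=154 is 165
Earliest = 156, winner (lex tiebreak) = job_C

Answer: job_C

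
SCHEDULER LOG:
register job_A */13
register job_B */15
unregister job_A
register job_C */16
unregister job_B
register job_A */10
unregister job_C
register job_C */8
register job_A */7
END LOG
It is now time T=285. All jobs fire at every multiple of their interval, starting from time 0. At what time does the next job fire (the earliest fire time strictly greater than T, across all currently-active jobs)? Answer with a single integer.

Answer: 287

Derivation:
Op 1: register job_A */13 -> active={job_A:*/13}
Op 2: register job_B */15 -> active={job_A:*/13, job_B:*/15}
Op 3: unregister job_A -> active={job_B:*/15}
Op 4: register job_C */16 -> active={job_B:*/15, job_C:*/16}
Op 5: unregister job_B -> active={job_C:*/16}
Op 6: register job_A */10 -> active={job_A:*/10, job_C:*/16}
Op 7: unregister job_C -> active={job_A:*/10}
Op 8: register job_C */8 -> active={job_A:*/10, job_C:*/8}
Op 9: register job_A */7 -> active={job_A:*/7, job_C:*/8}
  job_A: interval 7, next fire after T=285 is 287
  job_C: interval 8, next fire after T=285 is 288
Earliest fire time = 287 (job job_A)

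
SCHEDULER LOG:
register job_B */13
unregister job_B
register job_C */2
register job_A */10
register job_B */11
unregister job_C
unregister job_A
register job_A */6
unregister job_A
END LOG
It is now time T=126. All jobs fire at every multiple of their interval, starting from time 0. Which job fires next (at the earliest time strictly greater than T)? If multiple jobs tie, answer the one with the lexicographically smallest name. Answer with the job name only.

Answer: job_B

Derivation:
Op 1: register job_B */13 -> active={job_B:*/13}
Op 2: unregister job_B -> active={}
Op 3: register job_C */2 -> active={job_C:*/2}
Op 4: register job_A */10 -> active={job_A:*/10, job_C:*/2}
Op 5: register job_B */11 -> active={job_A:*/10, job_B:*/11, job_C:*/2}
Op 6: unregister job_C -> active={job_A:*/10, job_B:*/11}
Op 7: unregister job_A -> active={job_B:*/11}
Op 8: register job_A */6 -> active={job_A:*/6, job_B:*/11}
Op 9: unregister job_A -> active={job_B:*/11}
  job_B: interval 11, next fire after T=126 is 132
Earliest = 132, winner (lex tiebreak) = job_B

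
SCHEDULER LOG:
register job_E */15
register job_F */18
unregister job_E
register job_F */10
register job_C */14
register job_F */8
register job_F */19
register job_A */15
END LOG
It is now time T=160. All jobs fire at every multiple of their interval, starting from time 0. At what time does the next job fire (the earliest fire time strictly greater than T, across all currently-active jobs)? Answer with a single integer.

Answer: 165

Derivation:
Op 1: register job_E */15 -> active={job_E:*/15}
Op 2: register job_F */18 -> active={job_E:*/15, job_F:*/18}
Op 3: unregister job_E -> active={job_F:*/18}
Op 4: register job_F */10 -> active={job_F:*/10}
Op 5: register job_C */14 -> active={job_C:*/14, job_F:*/10}
Op 6: register job_F */8 -> active={job_C:*/14, job_F:*/8}
Op 7: register job_F */19 -> active={job_C:*/14, job_F:*/19}
Op 8: register job_A */15 -> active={job_A:*/15, job_C:*/14, job_F:*/19}
  job_A: interval 15, next fire after T=160 is 165
  job_C: interval 14, next fire after T=160 is 168
  job_F: interval 19, next fire after T=160 is 171
Earliest fire time = 165 (job job_A)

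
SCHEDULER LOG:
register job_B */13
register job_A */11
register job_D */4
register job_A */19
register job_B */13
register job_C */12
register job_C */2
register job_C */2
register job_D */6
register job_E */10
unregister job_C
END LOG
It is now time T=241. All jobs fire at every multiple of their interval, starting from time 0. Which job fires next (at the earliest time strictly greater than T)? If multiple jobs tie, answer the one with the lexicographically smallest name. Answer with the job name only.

Op 1: register job_B */13 -> active={job_B:*/13}
Op 2: register job_A */11 -> active={job_A:*/11, job_B:*/13}
Op 3: register job_D */4 -> active={job_A:*/11, job_B:*/13, job_D:*/4}
Op 4: register job_A */19 -> active={job_A:*/19, job_B:*/13, job_D:*/4}
Op 5: register job_B */13 -> active={job_A:*/19, job_B:*/13, job_D:*/4}
Op 6: register job_C */12 -> active={job_A:*/19, job_B:*/13, job_C:*/12, job_D:*/4}
Op 7: register job_C */2 -> active={job_A:*/19, job_B:*/13, job_C:*/2, job_D:*/4}
Op 8: register job_C */2 -> active={job_A:*/19, job_B:*/13, job_C:*/2, job_D:*/4}
Op 9: register job_D */6 -> active={job_A:*/19, job_B:*/13, job_C:*/2, job_D:*/6}
Op 10: register job_E */10 -> active={job_A:*/19, job_B:*/13, job_C:*/2, job_D:*/6, job_E:*/10}
Op 11: unregister job_C -> active={job_A:*/19, job_B:*/13, job_D:*/6, job_E:*/10}
  job_A: interval 19, next fire after T=241 is 247
  job_B: interval 13, next fire after T=241 is 247
  job_D: interval 6, next fire after T=241 is 246
  job_E: interval 10, next fire after T=241 is 250
Earliest = 246, winner (lex tiebreak) = job_D

Answer: job_D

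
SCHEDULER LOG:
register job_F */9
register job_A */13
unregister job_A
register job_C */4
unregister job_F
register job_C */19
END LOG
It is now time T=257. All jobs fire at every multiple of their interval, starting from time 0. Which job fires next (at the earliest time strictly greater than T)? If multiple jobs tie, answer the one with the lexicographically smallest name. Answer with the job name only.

Answer: job_C

Derivation:
Op 1: register job_F */9 -> active={job_F:*/9}
Op 2: register job_A */13 -> active={job_A:*/13, job_F:*/9}
Op 3: unregister job_A -> active={job_F:*/9}
Op 4: register job_C */4 -> active={job_C:*/4, job_F:*/9}
Op 5: unregister job_F -> active={job_C:*/4}
Op 6: register job_C */19 -> active={job_C:*/19}
  job_C: interval 19, next fire after T=257 is 266
Earliest = 266, winner (lex tiebreak) = job_C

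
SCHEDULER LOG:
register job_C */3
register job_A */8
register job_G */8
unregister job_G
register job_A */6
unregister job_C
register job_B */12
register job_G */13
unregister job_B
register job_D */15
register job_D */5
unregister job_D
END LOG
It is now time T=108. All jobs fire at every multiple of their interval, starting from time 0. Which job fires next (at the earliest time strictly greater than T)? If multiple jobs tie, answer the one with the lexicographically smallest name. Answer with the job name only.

Answer: job_A

Derivation:
Op 1: register job_C */3 -> active={job_C:*/3}
Op 2: register job_A */8 -> active={job_A:*/8, job_C:*/3}
Op 3: register job_G */8 -> active={job_A:*/8, job_C:*/3, job_G:*/8}
Op 4: unregister job_G -> active={job_A:*/8, job_C:*/3}
Op 5: register job_A */6 -> active={job_A:*/6, job_C:*/3}
Op 6: unregister job_C -> active={job_A:*/6}
Op 7: register job_B */12 -> active={job_A:*/6, job_B:*/12}
Op 8: register job_G */13 -> active={job_A:*/6, job_B:*/12, job_G:*/13}
Op 9: unregister job_B -> active={job_A:*/6, job_G:*/13}
Op 10: register job_D */15 -> active={job_A:*/6, job_D:*/15, job_G:*/13}
Op 11: register job_D */5 -> active={job_A:*/6, job_D:*/5, job_G:*/13}
Op 12: unregister job_D -> active={job_A:*/6, job_G:*/13}
  job_A: interval 6, next fire after T=108 is 114
  job_G: interval 13, next fire after T=108 is 117
Earliest = 114, winner (lex tiebreak) = job_A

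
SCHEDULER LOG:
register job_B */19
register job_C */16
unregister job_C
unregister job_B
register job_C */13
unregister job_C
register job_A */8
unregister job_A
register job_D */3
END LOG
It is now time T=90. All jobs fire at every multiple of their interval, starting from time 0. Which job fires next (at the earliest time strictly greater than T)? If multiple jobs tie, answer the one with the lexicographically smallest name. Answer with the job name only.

Op 1: register job_B */19 -> active={job_B:*/19}
Op 2: register job_C */16 -> active={job_B:*/19, job_C:*/16}
Op 3: unregister job_C -> active={job_B:*/19}
Op 4: unregister job_B -> active={}
Op 5: register job_C */13 -> active={job_C:*/13}
Op 6: unregister job_C -> active={}
Op 7: register job_A */8 -> active={job_A:*/8}
Op 8: unregister job_A -> active={}
Op 9: register job_D */3 -> active={job_D:*/3}
  job_D: interval 3, next fire after T=90 is 93
Earliest = 93, winner (lex tiebreak) = job_D

Answer: job_D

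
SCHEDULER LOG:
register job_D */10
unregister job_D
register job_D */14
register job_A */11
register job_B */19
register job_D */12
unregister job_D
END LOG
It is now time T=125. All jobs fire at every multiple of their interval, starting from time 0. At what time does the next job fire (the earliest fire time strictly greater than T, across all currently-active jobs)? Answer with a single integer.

Op 1: register job_D */10 -> active={job_D:*/10}
Op 2: unregister job_D -> active={}
Op 3: register job_D */14 -> active={job_D:*/14}
Op 4: register job_A */11 -> active={job_A:*/11, job_D:*/14}
Op 5: register job_B */19 -> active={job_A:*/11, job_B:*/19, job_D:*/14}
Op 6: register job_D */12 -> active={job_A:*/11, job_B:*/19, job_D:*/12}
Op 7: unregister job_D -> active={job_A:*/11, job_B:*/19}
  job_A: interval 11, next fire after T=125 is 132
  job_B: interval 19, next fire after T=125 is 133
Earliest fire time = 132 (job job_A)

Answer: 132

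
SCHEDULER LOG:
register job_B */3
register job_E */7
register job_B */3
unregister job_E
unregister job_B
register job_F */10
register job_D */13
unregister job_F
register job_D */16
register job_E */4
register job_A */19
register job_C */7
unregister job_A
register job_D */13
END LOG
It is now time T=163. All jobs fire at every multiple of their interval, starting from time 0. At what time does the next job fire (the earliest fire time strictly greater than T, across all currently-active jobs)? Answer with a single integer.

Op 1: register job_B */3 -> active={job_B:*/3}
Op 2: register job_E */7 -> active={job_B:*/3, job_E:*/7}
Op 3: register job_B */3 -> active={job_B:*/3, job_E:*/7}
Op 4: unregister job_E -> active={job_B:*/3}
Op 5: unregister job_B -> active={}
Op 6: register job_F */10 -> active={job_F:*/10}
Op 7: register job_D */13 -> active={job_D:*/13, job_F:*/10}
Op 8: unregister job_F -> active={job_D:*/13}
Op 9: register job_D */16 -> active={job_D:*/16}
Op 10: register job_E */4 -> active={job_D:*/16, job_E:*/4}
Op 11: register job_A */19 -> active={job_A:*/19, job_D:*/16, job_E:*/4}
Op 12: register job_C */7 -> active={job_A:*/19, job_C:*/7, job_D:*/16, job_E:*/4}
Op 13: unregister job_A -> active={job_C:*/7, job_D:*/16, job_E:*/4}
Op 14: register job_D */13 -> active={job_C:*/7, job_D:*/13, job_E:*/4}
  job_C: interval 7, next fire after T=163 is 168
  job_D: interval 13, next fire after T=163 is 169
  job_E: interval 4, next fire after T=163 is 164
Earliest fire time = 164 (job job_E)

Answer: 164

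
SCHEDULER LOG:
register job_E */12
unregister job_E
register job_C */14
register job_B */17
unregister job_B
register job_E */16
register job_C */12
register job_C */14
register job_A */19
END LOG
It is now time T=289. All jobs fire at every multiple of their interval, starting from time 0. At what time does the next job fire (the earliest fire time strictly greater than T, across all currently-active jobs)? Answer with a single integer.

Op 1: register job_E */12 -> active={job_E:*/12}
Op 2: unregister job_E -> active={}
Op 3: register job_C */14 -> active={job_C:*/14}
Op 4: register job_B */17 -> active={job_B:*/17, job_C:*/14}
Op 5: unregister job_B -> active={job_C:*/14}
Op 6: register job_E */16 -> active={job_C:*/14, job_E:*/16}
Op 7: register job_C */12 -> active={job_C:*/12, job_E:*/16}
Op 8: register job_C */14 -> active={job_C:*/14, job_E:*/16}
Op 9: register job_A */19 -> active={job_A:*/19, job_C:*/14, job_E:*/16}
  job_A: interval 19, next fire after T=289 is 304
  job_C: interval 14, next fire after T=289 is 294
  job_E: interval 16, next fire after T=289 is 304
Earliest fire time = 294 (job job_C)

Answer: 294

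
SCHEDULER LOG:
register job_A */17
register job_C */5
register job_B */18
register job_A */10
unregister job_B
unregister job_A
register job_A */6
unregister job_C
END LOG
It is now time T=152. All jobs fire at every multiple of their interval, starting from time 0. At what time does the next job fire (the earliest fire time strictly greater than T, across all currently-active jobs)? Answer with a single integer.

Op 1: register job_A */17 -> active={job_A:*/17}
Op 2: register job_C */5 -> active={job_A:*/17, job_C:*/5}
Op 3: register job_B */18 -> active={job_A:*/17, job_B:*/18, job_C:*/5}
Op 4: register job_A */10 -> active={job_A:*/10, job_B:*/18, job_C:*/5}
Op 5: unregister job_B -> active={job_A:*/10, job_C:*/5}
Op 6: unregister job_A -> active={job_C:*/5}
Op 7: register job_A */6 -> active={job_A:*/6, job_C:*/5}
Op 8: unregister job_C -> active={job_A:*/6}
  job_A: interval 6, next fire after T=152 is 156
Earliest fire time = 156 (job job_A)

Answer: 156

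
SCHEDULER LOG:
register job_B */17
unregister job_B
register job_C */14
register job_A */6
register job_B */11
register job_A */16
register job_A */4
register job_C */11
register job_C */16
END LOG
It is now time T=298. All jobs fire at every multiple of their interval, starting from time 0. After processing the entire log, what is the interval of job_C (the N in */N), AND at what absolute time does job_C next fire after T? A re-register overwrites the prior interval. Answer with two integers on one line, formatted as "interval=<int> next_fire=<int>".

Answer: interval=16 next_fire=304

Derivation:
Op 1: register job_B */17 -> active={job_B:*/17}
Op 2: unregister job_B -> active={}
Op 3: register job_C */14 -> active={job_C:*/14}
Op 4: register job_A */6 -> active={job_A:*/6, job_C:*/14}
Op 5: register job_B */11 -> active={job_A:*/6, job_B:*/11, job_C:*/14}
Op 6: register job_A */16 -> active={job_A:*/16, job_B:*/11, job_C:*/14}
Op 7: register job_A */4 -> active={job_A:*/4, job_B:*/11, job_C:*/14}
Op 8: register job_C */11 -> active={job_A:*/4, job_B:*/11, job_C:*/11}
Op 9: register job_C */16 -> active={job_A:*/4, job_B:*/11, job_C:*/16}
Final interval of job_C = 16
Next fire of job_C after T=298: (298//16+1)*16 = 304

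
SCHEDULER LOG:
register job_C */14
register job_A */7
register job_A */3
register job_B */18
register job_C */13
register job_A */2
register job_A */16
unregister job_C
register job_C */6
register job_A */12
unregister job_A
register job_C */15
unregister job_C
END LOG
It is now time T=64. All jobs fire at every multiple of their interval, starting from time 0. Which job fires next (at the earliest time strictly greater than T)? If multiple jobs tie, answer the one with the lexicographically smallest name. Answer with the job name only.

Op 1: register job_C */14 -> active={job_C:*/14}
Op 2: register job_A */7 -> active={job_A:*/7, job_C:*/14}
Op 3: register job_A */3 -> active={job_A:*/3, job_C:*/14}
Op 4: register job_B */18 -> active={job_A:*/3, job_B:*/18, job_C:*/14}
Op 5: register job_C */13 -> active={job_A:*/3, job_B:*/18, job_C:*/13}
Op 6: register job_A */2 -> active={job_A:*/2, job_B:*/18, job_C:*/13}
Op 7: register job_A */16 -> active={job_A:*/16, job_B:*/18, job_C:*/13}
Op 8: unregister job_C -> active={job_A:*/16, job_B:*/18}
Op 9: register job_C */6 -> active={job_A:*/16, job_B:*/18, job_C:*/6}
Op 10: register job_A */12 -> active={job_A:*/12, job_B:*/18, job_C:*/6}
Op 11: unregister job_A -> active={job_B:*/18, job_C:*/6}
Op 12: register job_C */15 -> active={job_B:*/18, job_C:*/15}
Op 13: unregister job_C -> active={job_B:*/18}
  job_B: interval 18, next fire after T=64 is 72
Earliest = 72, winner (lex tiebreak) = job_B

Answer: job_B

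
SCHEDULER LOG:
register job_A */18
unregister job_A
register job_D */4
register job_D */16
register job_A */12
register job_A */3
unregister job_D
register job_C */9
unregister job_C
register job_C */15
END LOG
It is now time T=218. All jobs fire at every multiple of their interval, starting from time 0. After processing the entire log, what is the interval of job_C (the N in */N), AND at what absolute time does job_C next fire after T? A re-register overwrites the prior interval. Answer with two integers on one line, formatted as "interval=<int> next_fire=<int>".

Op 1: register job_A */18 -> active={job_A:*/18}
Op 2: unregister job_A -> active={}
Op 3: register job_D */4 -> active={job_D:*/4}
Op 4: register job_D */16 -> active={job_D:*/16}
Op 5: register job_A */12 -> active={job_A:*/12, job_D:*/16}
Op 6: register job_A */3 -> active={job_A:*/3, job_D:*/16}
Op 7: unregister job_D -> active={job_A:*/3}
Op 8: register job_C */9 -> active={job_A:*/3, job_C:*/9}
Op 9: unregister job_C -> active={job_A:*/3}
Op 10: register job_C */15 -> active={job_A:*/3, job_C:*/15}
Final interval of job_C = 15
Next fire of job_C after T=218: (218//15+1)*15 = 225

Answer: interval=15 next_fire=225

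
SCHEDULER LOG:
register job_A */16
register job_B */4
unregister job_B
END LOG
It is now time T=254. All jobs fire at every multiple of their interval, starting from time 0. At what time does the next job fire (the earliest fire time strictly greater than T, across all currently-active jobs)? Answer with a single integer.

Op 1: register job_A */16 -> active={job_A:*/16}
Op 2: register job_B */4 -> active={job_A:*/16, job_B:*/4}
Op 3: unregister job_B -> active={job_A:*/16}
  job_A: interval 16, next fire after T=254 is 256
Earliest fire time = 256 (job job_A)

Answer: 256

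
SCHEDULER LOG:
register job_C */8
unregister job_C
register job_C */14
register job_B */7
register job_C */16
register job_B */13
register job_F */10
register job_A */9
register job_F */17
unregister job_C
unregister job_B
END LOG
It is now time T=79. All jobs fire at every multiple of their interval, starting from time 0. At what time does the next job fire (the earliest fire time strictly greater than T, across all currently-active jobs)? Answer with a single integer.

Op 1: register job_C */8 -> active={job_C:*/8}
Op 2: unregister job_C -> active={}
Op 3: register job_C */14 -> active={job_C:*/14}
Op 4: register job_B */7 -> active={job_B:*/7, job_C:*/14}
Op 5: register job_C */16 -> active={job_B:*/7, job_C:*/16}
Op 6: register job_B */13 -> active={job_B:*/13, job_C:*/16}
Op 7: register job_F */10 -> active={job_B:*/13, job_C:*/16, job_F:*/10}
Op 8: register job_A */9 -> active={job_A:*/9, job_B:*/13, job_C:*/16, job_F:*/10}
Op 9: register job_F */17 -> active={job_A:*/9, job_B:*/13, job_C:*/16, job_F:*/17}
Op 10: unregister job_C -> active={job_A:*/9, job_B:*/13, job_F:*/17}
Op 11: unregister job_B -> active={job_A:*/9, job_F:*/17}
  job_A: interval 9, next fire after T=79 is 81
  job_F: interval 17, next fire after T=79 is 85
Earliest fire time = 81 (job job_A)

Answer: 81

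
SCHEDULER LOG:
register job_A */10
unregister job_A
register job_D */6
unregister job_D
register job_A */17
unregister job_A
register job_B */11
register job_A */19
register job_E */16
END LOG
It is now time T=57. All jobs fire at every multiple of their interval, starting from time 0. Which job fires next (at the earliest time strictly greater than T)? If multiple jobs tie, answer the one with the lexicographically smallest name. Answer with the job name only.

Op 1: register job_A */10 -> active={job_A:*/10}
Op 2: unregister job_A -> active={}
Op 3: register job_D */6 -> active={job_D:*/6}
Op 4: unregister job_D -> active={}
Op 5: register job_A */17 -> active={job_A:*/17}
Op 6: unregister job_A -> active={}
Op 7: register job_B */11 -> active={job_B:*/11}
Op 8: register job_A */19 -> active={job_A:*/19, job_B:*/11}
Op 9: register job_E */16 -> active={job_A:*/19, job_B:*/11, job_E:*/16}
  job_A: interval 19, next fire after T=57 is 76
  job_B: interval 11, next fire after T=57 is 66
  job_E: interval 16, next fire after T=57 is 64
Earliest = 64, winner (lex tiebreak) = job_E

Answer: job_E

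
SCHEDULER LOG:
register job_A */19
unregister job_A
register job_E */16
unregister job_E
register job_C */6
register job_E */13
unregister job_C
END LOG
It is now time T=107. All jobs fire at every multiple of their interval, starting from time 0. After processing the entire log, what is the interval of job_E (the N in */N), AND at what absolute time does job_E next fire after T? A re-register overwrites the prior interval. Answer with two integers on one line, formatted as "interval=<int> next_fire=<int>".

Answer: interval=13 next_fire=117

Derivation:
Op 1: register job_A */19 -> active={job_A:*/19}
Op 2: unregister job_A -> active={}
Op 3: register job_E */16 -> active={job_E:*/16}
Op 4: unregister job_E -> active={}
Op 5: register job_C */6 -> active={job_C:*/6}
Op 6: register job_E */13 -> active={job_C:*/6, job_E:*/13}
Op 7: unregister job_C -> active={job_E:*/13}
Final interval of job_E = 13
Next fire of job_E after T=107: (107//13+1)*13 = 117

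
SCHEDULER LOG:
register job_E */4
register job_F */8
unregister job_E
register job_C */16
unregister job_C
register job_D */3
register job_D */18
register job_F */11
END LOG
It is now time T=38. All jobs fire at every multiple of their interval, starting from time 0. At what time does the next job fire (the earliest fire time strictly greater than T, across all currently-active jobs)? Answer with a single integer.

Answer: 44

Derivation:
Op 1: register job_E */4 -> active={job_E:*/4}
Op 2: register job_F */8 -> active={job_E:*/4, job_F:*/8}
Op 3: unregister job_E -> active={job_F:*/8}
Op 4: register job_C */16 -> active={job_C:*/16, job_F:*/8}
Op 5: unregister job_C -> active={job_F:*/8}
Op 6: register job_D */3 -> active={job_D:*/3, job_F:*/8}
Op 7: register job_D */18 -> active={job_D:*/18, job_F:*/8}
Op 8: register job_F */11 -> active={job_D:*/18, job_F:*/11}
  job_D: interval 18, next fire after T=38 is 54
  job_F: interval 11, next fire after T=38 is 44
Earliest fire time = 44 (job job_F)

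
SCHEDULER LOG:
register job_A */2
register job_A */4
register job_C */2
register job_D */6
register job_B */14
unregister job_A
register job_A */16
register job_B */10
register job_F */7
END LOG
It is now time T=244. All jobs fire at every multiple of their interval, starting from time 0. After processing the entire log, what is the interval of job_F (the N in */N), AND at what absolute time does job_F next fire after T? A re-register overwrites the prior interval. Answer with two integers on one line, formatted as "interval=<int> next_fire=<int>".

Op 1: register job_A */2 -> active={job_A:*/2}
Op 2: register job_A */4 -> active={job_A:*/4}
Op 3: register job_C */2 -> active={job_A:*/4, job_C:*/2}
Op 4: register job_D */6 -> active={job_A:*/4, job_C:*/2, job_D:*/6}
Op 5: register job_B */14 -> active={job_A:*/4, job_B:*/14, job_C:*/2, job_D:*/6}
Op 6: unregister job_A -> active={job_B:*/14, job_C:*/2, job_D:*/6}
Op 7: register job_A */16 -> active={job_A:*/16, job_B:*/14, job_C:*/2, job_D:*/6}
Op 8: register job_B */10 -> active={job_A:*/16, job_B:*/10, job_C:*/2, job_D:*/6}
Op 9: register job_F */7 -> active={job_A:*/16, job_B:*/10, job_C:*/2, job_D:*/6, job_F:*/7}
Final interval of job_F = 7
Next fire of job_F after T=244: (244//7+1)*7 = 245

Answer: interval=7 next_fire=245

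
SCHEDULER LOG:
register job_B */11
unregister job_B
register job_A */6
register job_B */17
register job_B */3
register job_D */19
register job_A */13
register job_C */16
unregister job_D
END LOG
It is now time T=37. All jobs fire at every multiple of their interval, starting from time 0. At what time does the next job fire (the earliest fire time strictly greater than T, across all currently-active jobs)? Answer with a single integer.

Answer: 39

Derivation:
Op 1: register job_B */11 -> active={job_B:*/11}
Op 2: unregister job_B -> active={}
Op 3: register job_A */6 -> active={job_A:*/6}
Op 4: register job_B */17 -> active={job_A:*/6, job_B:*/17}
Op 5: register job_B */3 -> active={job_A:*/6, job_B:*/3}
Op 6: register job_D */19 -> active={job_A:*/6, job_B:*/3, job_D:*/19}
Op 7: register job_A */13 -> active={job_A:*/13, job_B:*/3, job_D:*/19}
Op 8: register job_C */16 -> active={job_A:*/13, job_B:*/3, job_C:*/16, job_D:*/19}
Op 9: unregister job_D -> active={job_A:*/13, job_B:*/3, job_C:*/16}
  job_A: interval 13, next fire after T=37 is 39
  job_B: interval 3, next fire after T=37 is 39
  job_C: interval 16, next fire after T=37 is 48
Earliest fire time = 39 (job job_A)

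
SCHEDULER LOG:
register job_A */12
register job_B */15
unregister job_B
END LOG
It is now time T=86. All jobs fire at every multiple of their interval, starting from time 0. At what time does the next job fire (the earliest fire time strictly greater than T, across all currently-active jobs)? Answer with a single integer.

Op 1: register job_A */12 -> active={job_A:*/12}
Op 2: register job_B */15 -> active={job_A:*/12, job_B:*/15}
Op 3: unregister job_B -> active={job_A:*/12}
  job_A: interval 12, next fire after T=86 is 96
Earliest fire time = 96 (job job_A)

Answer: 96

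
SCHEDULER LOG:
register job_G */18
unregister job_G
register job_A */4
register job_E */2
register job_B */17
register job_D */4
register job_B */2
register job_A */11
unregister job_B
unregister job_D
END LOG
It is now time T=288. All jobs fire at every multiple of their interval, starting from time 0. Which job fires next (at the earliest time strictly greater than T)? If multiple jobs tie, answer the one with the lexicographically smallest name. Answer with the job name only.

Op 1: register job_G */18 -> active={job_G:*/18}
Op 2: unregister job_G -> active={}
Op 3: register job_A */4 -> active={job_A:*/4}
Op 4: register job_E */2 -> active={job_A:*/4, job_E:*/2}
Op 5: register job_B */17 -> active={job_A:*/4, job_B:*/17, job_E:*/2}
Op 6: register job_D */4 -> active={job_A:*/4, job_B:*/17, job_D:*/4, job_E:*/2}
Op 7: register job_B */2 -> active={job_A:*/4, job_B:*/2, job_D:*/4, job_E:*/2}
Op 8: register job_A */11 -> active={job_A:*/11, job_B:*/2, job_D:*/4, job_E:*/2}
Op 9: unregister job_B -> active={job_A:*/11, job_D:*/4, job_E:*/2}
Op 10: unregister job_D -> active={job_A:*/11, job_E:*/2}
  job_A: interval 11, next fire after T=288 is 297
  job_E: interval 2, next fire after T=288 is 290
Earliest = 290, winner (lex tiebreak) = job_E

Answer: job_E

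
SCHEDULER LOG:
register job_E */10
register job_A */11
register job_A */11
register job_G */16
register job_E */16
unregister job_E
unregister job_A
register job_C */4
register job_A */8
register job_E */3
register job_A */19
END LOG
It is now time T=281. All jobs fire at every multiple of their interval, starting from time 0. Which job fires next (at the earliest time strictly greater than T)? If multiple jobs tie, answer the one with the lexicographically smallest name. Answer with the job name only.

Op 1: register job_E */10 -> active={job_E:*/10}
Op 2: register job_A */11 -> active={job_A:*/11, job_E:*/10}
Op 3: register job_A */11 -> active={job_A:*/11, job_E:*/10}
Op 4: register job_G */16 -> active={job_A:*/11, job_E:*/10, job_G:*/16}
Op 5: register job_E */16 -> active={job_A:*/11, job_E:*/16, job_G:*/16}
Op 6: unregister job_E -> active={job_A:*/11, job_G:*/16}
Op 7: unregister job_A -> active={job_G:*/16}
Op 8: register job_C */4 -> active={job_C:*/4, job_G:*/16}
Op 9: register job_A */8 -> active={job_A:*/8, job_C:*/4, job_G:*/16}
Op 10: register job_E */3 -> active={job_A:*/8, job_C:*/4, job_E:*/3, job_G:*/16}
Op 11: register job_A */19 -> active={job_A:*/19, job_C:*/4, job_E:*/3, job_G:*/16}
  job_A: interval 19, next fire after T=281 is 285
  job_C: interval 4, next fire after T=281 is 284
  job_E: interval 3, next fire after T=281 is 282
  job_G: interval 16, next fire after T=281 is 288
Earliest = 282, winner (lex tiebreak) = job_E

Answer: job_E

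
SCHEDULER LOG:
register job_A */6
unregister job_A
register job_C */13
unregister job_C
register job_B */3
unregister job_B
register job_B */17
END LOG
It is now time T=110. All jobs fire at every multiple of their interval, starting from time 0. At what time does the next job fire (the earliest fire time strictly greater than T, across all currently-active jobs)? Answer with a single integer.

Op 1: register job_A */6 -> active={job_A:*/6}
Op 2: unregister job_A -> active={}
Op 3: register job_C */13 -> active={job_C:*/13}
Op 4: unregister job_C -> active={}
Op 5: register job_B */3 -> active={job_B:*/3}
Op 6: unregister job_B -> active={}
Op 7: register job_B */17 -> active={job_B:*/17}
  job_B: interval 17, next fire after T=110 is 119
Earliest fire time = 119 (job job_B)

Answer: 119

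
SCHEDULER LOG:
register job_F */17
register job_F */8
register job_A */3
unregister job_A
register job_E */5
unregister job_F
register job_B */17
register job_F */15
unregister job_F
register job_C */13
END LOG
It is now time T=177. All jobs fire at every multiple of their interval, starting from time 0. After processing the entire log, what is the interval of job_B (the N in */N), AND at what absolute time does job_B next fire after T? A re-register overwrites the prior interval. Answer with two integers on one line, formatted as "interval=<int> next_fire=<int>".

Answer: interval=17 next_fire=187

Derivation:
Op 1: register job_F */17 -> active={job_F:*/17}
Op 2: register job_F */8 -> active={job_F:*/8}
Op 3: register job_A */3 -> active={job_A:*/3, job_F:*/8}
Op 4: unregister job_A -> active={job_F:*/8}
Op 5: register job_E */5 -> active={job_E:*/5, job_F:*/8}
Op 6: unregister job_F -> active={job_E:*/5}
Op 7: register job_B */17 -> active={job_B:*/17, job_E:*/5}
Op 8: register job_F */15 -> active={job_B:*/17, job_E:*/5, job_F:*/15}
Op 9: unregister job_F -> active={job_B:*/17, job_E:*/5}
Op 10: register job_C */13 -> active={job_B:*/17, job_C:*/13, job_E:*/5}
Final interval of job_B = 17
Next fire of job_B after T=177: (177//17+1)*17 = 187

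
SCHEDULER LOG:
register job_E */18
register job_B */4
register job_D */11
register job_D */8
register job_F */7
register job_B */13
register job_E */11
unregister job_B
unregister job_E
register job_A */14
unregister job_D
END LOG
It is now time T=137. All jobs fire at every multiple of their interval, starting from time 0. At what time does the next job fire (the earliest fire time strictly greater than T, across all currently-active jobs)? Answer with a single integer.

Answer: 140

Derivation:
Op 1: register job_E */18 -> active={job_E:*/18}
Op 2: register job_B */4 -> active={job_B:*/4, job_E:*/18}
Op 3: register job_D */11 -> active={job_B:*/4, job_D:*/11, job_E:*/18}
Op 4: register job_D */8 -> active={job_B:*/4, job_D:*/8, job_E:*/18}
Op 5: register job_F */7 -> active={job_B:*/4, job_D:*/8, job_E:*/18, job_F:*/7}
Op 6: register job_B */13 -> active={job_B:*/13, job_D:*/8, job_E:*/18, job_F:*/7}
Op 7: register job_E */11 -> active={job_B:*/13, job_D:*/8, job_E:*/11, job_F:*/7}
Op 8: unregister job_B -> active={job_D:*/8, job_E:*/11, job_F:*/7}
Op 9: unregister job_E -> active={job_D:*/8, job_F:*/7}
Op 10: register job_A */14 -> active={job_A:*/14, job_D:*/8, job_F:*/7}
Op 11: unregister job_D -> active={job_A:*/14, job_F:*/7}
  job_A: interval 14, next fire after T=137 is 140
  job_F: interval 7, next fire after T=137 is 140
Earliest fire time = 140 (job job_A)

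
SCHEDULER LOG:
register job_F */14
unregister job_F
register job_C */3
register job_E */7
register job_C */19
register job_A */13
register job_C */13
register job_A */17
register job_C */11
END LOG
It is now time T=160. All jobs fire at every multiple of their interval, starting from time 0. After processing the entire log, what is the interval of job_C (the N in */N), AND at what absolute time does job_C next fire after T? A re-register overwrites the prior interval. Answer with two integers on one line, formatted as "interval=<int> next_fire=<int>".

Answer: interval=11 next_fire=165

Derivation:
Op 1: register job_F */14 -> active={job_F:*/14}
Op 2: unregister job_F -> active={}
Op 3: register job_C */3 -> active={job_C:*/3}
Op 4: register job_E */7 -> active={job_C:*/3, job_E:*/7}
Op 5: register job_C */19 -> active={job_C:*/19, job_E:*/7}
Op 6: register job_A */13 -> active={job_A:*/13, job_C:*/19, job_E:*/7}
Op 7: register job_C */13 -> active={job_A:*/13, job_C:*/13, job_E:*/7}
Op 8: register job_A */17 -> active={job_A:*/17, job_C:*/13, job_E:*/7}
Op 9: register job_C */11 -> active={job_A:*/17, job_C:*/11, job_E:*/7}
Final interval of job_C = 11
Next fire of job_C after T=160: (160//11+1)*11 = 165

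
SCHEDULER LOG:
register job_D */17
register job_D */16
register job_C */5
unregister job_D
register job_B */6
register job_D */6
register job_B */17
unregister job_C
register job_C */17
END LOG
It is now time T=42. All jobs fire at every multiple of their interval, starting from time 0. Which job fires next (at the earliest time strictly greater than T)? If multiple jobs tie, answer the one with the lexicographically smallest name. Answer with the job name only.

Op 1: register job_D */17 -> active={job_D:*/17}
Op 2: register job_D */16 -> active={job_D:*/16}
Op 3: register job_C */5 -> active={job_C:*/5, job_D:*/16}
Op 4: unregister job_D -> active={job_C:*/5}
Op 5: register job_B */6 -> active={job_B:*/6, job_C:*/5}
Op 6: register job_D */6 -> active={job_B:*/6, job_C:*/5, job_D:*/6}
Op 7: register job_B */17 -> active={job_B:*/17, job_C:*/5, job_D:*/6}
Op 8: unregister job_C -> active={job_B:*/17, job_D:*/6}
Op 9: register job_C */17 -> active={job_B:*/17, job_C:*/17, job_D:*/6}
  job_B: interval 17, next fire after T=42 is 51
  job_C: interval 17, next fire after T=42 is 51
  job_D: interval 6, next fire after T=42 is 48
Earliest = 48, winner (lex tiebreak) = job_D

Answer: job_D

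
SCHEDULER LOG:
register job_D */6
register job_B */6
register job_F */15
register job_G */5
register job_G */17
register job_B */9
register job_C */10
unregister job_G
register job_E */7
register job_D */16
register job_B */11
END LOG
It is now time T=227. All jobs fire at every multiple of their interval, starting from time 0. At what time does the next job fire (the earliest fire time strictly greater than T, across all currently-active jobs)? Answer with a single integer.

Op 1: register job_D */6 -> active={job_D:*/6}
Op 2: register job_B */6 -> active={job_B:*/6, job_D:*/6}
Op 3: register job_F */15 -> active={job_B:*/6, job_D:*/6, job_F:*/15}
Op 4: register job_G */5 -> active={job_B:*/6, job_D:*/6, job_F:*/15, job_G:*/5}
Op 5: register job_G */17 -> active={job_B:*/6, job_D:*/6, job_F:*/15, job_G:*/17}
Op 6: register job_B */9 -> active={job_B:*/9, job_D:*/6, job_F:*/15, job_G:*/17}
Op 7: register job_C */10 -> active={job_B:*/9, job_C:*/10, job_D:*/6, job_F:*/15, job_G:*/17}
Op 8: unregister job_G -> active={job_B:*/9, job_C:*/10, job_D:*/6, job_F:*/15}
Op 9: register job_E */7 -> active={job_B:*/9, job_C:*/10, job_D:*/6, job_E:*/7, job_F:*/15}
Op 10: register job_D */16 -> active={job_B:*/9, job_C:*/10, job_D:*/16, job_E:*/7, job_F:*/15}
Op 11: register job_B */11 -> active={job_B:*/11, job_C:*/10, job_D:*/16, job_E:*/7, job_F:*/15}
  job_B: interval 11, next fire after T=227 is 231
  job_C: interval 10, next fire after T=227 is 230
  job_D: interval 16, next fire after T=227 is 240
  job_E: interval 7, next fire after T=227 is 231
  job_F: interval 15, next fire after T=227 is 240
Earliest fire time = 230 (job job_C)

Answer: 230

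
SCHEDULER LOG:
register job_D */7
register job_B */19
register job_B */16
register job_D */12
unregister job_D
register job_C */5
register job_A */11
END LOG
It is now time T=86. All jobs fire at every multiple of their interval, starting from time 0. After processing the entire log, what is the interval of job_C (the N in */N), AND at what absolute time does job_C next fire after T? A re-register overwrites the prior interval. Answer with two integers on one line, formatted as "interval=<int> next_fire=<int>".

Op 1: register job_D */7 -> active={job_D:*/7}
Op 2: register job_B */19 -> active={job_B:*/19, job_D:*/7}
Op 3: register job_B */16 -> active={job_B:*/16, job_D:*/7}
Op 4: register job_D */12 -> active={job_B:*/16, job_D:*/12}
Op 5: unregister job_D -> active={job_B:*/16}
Op 6: register job_C */5 -> active={job_B:*/16, job_C:*/5}
Op 7: register job_A */11 -> active={job_A:*/11, job_B:*/16, job_C:*/5}
Final interval of job_C = 5
Next fire of job_C after T=86: (86//5+1)*5 = 90

Answer: interval=5 next_fire=90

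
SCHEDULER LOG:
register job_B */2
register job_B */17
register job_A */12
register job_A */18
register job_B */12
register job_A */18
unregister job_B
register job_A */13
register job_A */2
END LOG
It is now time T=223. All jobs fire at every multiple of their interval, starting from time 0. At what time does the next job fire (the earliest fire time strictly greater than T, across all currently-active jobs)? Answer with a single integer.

Answer: 224

Derivation:
Op 1: register job_B */2 -> active={job_B:*/2}
Op 2: register job_B */17 -> active={job_B:*/17}
Op 3: register job_A */12 -> active={job_A:*/12, job_B:*/17}
Op 4: register job_A */18 -> active={job_A:*/18, job_B:*/17}
Op 5: register job_B */12 -> active={job_A:*/18, job_B:*/12}
Op 6: register job_A */18 -> active={job_A:*/18, job_B:*/12}
Op 7: unregister job_B -> active={job_A:*/18}
Op 8: register job_A */13 -> active={job_A:*/13}
Op 9: register job_A */2 -> active={job_A:*/2}
  job_A: interval 2, next fire after T=223 is 224
Earliest fire time = 224 (job job_A)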